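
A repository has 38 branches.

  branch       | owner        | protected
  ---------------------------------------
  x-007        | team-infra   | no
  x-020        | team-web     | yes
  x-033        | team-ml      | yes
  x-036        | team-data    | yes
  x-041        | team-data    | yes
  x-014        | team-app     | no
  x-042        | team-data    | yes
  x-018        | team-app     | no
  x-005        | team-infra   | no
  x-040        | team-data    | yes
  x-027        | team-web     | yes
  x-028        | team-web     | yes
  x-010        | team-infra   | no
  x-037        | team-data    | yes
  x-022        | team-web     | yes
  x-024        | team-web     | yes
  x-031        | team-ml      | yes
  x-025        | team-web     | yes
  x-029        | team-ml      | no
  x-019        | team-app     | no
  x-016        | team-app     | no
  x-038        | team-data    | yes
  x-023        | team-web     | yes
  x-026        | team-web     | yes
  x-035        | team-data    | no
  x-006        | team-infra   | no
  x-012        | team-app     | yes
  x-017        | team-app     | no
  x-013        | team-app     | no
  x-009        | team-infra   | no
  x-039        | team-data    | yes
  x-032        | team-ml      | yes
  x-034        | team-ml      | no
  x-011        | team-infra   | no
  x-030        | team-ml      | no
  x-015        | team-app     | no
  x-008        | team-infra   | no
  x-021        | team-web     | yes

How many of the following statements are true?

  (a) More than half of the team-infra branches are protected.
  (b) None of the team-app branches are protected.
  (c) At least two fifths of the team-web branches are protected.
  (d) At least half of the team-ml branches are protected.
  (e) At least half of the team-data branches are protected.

(a) team-infra: |A| = 7, |A ∩ B| = 0; needs |A ∩ B| > |A ∖ B| — false.
(b) team-app: |A| = 8, |A ∩ B| = 1; needs A ∩ B = ∅ (|A ∩ B| = 0) — false.
(c) team-web: |A| = 9, |A ∩ B| = 9; needs |A ∩ B| / |A| ≥ 2/5 — true.
(d) team-ml: |A| = 6, |A ∩ B| = 3; needs |A ∩ B| ≥ |A ∖ B| — true.
(e) team-data: |A| = 8, |A ∩ B| = 7; needs |A ∩ B| ≥ |A ∖ B| — true.

3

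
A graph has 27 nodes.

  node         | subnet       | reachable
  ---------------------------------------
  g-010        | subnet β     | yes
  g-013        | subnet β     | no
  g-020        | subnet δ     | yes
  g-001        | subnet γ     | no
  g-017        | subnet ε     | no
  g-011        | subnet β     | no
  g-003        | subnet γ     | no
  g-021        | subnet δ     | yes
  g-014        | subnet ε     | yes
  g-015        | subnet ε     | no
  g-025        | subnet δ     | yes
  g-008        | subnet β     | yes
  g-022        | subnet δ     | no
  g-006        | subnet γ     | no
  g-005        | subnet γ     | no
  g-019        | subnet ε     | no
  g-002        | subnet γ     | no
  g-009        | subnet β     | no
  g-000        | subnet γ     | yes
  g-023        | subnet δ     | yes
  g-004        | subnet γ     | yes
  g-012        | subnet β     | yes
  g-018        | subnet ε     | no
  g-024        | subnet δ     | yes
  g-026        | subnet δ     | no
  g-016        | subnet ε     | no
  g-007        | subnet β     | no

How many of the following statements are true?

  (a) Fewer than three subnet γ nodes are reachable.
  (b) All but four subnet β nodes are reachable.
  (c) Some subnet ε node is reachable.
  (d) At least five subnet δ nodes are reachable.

(a) subnet γ: |A| = 7, |A ∩ B| = 2; needs |A ∩ B| < 3 — true.
(b) subnet β: |A| = 7, |A ∩ B| = 3; needs |A ∖ B| = 4 — true.
(c) subnet ε: |A| = 6, |A ∩ B| = 1; needs A ∩ B ≠ ∅ (|A ∩ B| ≥ 1) — true.
(d) subnet δ: |A| = 7, |A ∩ B| = 5; needs |A ∩ B| ≥ 5 — true.

4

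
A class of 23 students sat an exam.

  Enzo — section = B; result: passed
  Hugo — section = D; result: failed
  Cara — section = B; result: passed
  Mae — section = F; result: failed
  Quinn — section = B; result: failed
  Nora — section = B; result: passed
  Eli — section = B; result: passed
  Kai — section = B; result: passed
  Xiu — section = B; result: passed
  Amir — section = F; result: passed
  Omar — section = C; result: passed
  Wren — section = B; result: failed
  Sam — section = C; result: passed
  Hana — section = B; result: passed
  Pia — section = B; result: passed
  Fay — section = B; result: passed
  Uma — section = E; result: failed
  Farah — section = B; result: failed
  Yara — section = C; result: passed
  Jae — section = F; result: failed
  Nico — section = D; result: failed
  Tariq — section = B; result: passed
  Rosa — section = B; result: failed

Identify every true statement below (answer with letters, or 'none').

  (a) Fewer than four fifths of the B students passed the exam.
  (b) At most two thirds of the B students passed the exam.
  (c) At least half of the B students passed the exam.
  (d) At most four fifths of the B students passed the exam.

(a), (c), (d)

|A| = 14, |A ∩ B| = 10, |A ∖ B| = 4.
(a) |A ∩ B| / |A| < 4/5: holds.
(b) |A ∩ B| / |A| ≤ 2/3: fails.
(c) |A ∩ B| ≥ |A ∖ B|: holds.
(d) |A ∩ B| / |A| ≤ 4/5: holds.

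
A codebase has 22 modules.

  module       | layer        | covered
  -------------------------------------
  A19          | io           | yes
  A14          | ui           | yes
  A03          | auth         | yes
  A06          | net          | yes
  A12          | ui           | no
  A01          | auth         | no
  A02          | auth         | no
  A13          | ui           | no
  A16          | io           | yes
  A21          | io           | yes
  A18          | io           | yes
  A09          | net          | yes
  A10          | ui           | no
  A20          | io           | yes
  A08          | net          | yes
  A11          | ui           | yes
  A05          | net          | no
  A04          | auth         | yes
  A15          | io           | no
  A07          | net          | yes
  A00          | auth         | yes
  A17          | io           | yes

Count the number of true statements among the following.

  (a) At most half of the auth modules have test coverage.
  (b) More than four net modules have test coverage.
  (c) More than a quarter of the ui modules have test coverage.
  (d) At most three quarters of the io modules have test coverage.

(a) auth: |A| = 5, |A ∩ B| = 3; needs |A ∩ B| ≤ |A ∖ B| — false.
(b) net: |A| = 5, |A ∩ B| = 4; needs |A ∩ B| > 4 — false.
(c) ui: |A| = 5, |A ∩ B| = 2; needs |A ∩ B| / |A| > 1/4 — true.
(d) io: |A| = 7, |A ∩ B| = 6; needs |A ∩ B| / |A| ≤ 3/4 — false.

1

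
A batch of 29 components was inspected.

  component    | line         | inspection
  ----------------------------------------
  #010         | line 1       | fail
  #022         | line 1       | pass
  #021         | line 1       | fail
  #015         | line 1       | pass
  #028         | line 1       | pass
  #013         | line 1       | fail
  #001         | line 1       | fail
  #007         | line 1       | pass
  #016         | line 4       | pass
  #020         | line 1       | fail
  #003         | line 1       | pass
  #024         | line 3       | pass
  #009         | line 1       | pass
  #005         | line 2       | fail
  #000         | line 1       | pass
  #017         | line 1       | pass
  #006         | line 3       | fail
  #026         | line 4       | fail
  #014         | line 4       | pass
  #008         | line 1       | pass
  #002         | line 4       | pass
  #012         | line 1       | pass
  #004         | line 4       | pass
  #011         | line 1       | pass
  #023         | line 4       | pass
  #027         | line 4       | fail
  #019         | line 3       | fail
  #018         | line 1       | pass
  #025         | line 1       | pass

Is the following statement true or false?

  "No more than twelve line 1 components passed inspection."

False

'No more than twelve line 1 components passed inspection' holds iff |A ∩ B| ≤ 12.
|A| = 18, |A ∩ B| = 13, |A ∖ B| = 5.
|A ∩ B| = 13, so the statement is false.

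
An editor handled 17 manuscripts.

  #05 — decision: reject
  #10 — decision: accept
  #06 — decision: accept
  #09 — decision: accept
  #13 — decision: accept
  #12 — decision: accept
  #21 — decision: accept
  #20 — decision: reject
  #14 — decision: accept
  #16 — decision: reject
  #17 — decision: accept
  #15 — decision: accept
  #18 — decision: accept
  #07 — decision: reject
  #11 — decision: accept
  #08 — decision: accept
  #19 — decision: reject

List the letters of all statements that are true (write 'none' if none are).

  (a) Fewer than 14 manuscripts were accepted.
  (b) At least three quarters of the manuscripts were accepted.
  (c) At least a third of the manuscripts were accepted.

(a), (c)

|A| = 17, |A ∩ B| = 12, |A ∖ B| = 5.
(a) |A ∩ B| < 14: holds.
(b) |A ∩ B| / |A| ≥ 3/4: fails.
(c) |A ∩ B| / |A| ≥ 1/3: holds.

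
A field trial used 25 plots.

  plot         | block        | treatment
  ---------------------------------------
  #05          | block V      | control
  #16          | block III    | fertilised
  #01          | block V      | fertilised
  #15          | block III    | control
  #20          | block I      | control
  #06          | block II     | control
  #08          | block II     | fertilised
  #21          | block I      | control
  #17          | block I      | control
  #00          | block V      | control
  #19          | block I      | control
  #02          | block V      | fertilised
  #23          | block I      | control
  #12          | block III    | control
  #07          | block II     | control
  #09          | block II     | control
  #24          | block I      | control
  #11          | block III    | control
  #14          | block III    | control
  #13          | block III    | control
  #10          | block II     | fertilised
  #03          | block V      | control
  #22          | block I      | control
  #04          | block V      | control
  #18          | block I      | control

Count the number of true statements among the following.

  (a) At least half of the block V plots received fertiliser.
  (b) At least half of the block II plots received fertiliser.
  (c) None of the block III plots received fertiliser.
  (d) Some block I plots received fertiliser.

0

(a) block V: |A| = 6, |A ∩ B| = 2; needs |A ∩ B| ≥ |A ∖ B| — false.
(b) block II: |A| = 5, |A ∩ B| = 2; needs |A ∩ B| ≥ |A ∖ B| — false.
(c) block III: |A| = 6, |A ∩ B| = 1; needs A ∩ B = ∅ (|A ∩ B| = 0) — false.
(d) block I: |A| = 8, |A ∩ B| = 0; needs A ∩ B ≠ ∅ (|A ∩ B| ≥ 1) — false.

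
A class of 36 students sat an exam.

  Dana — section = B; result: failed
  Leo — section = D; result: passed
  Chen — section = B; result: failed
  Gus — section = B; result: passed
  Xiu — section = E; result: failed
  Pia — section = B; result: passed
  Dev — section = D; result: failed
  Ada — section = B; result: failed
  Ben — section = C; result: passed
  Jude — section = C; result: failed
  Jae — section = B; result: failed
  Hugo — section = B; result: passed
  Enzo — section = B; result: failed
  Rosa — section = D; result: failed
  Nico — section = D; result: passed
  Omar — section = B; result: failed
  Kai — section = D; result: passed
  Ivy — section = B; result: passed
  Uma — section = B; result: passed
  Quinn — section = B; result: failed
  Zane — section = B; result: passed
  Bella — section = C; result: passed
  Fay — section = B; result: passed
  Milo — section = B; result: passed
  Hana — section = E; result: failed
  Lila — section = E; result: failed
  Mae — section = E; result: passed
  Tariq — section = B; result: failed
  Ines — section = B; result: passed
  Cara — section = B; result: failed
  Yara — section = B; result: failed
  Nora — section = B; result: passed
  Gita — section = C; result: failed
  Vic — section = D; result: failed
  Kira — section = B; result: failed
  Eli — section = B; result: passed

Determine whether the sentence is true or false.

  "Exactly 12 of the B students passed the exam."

'Exactly 12 of the B students passed the exam' holds iff |A ∩ B| = 12.
|A| = 22, |A ∩ B| = 11, |A ∖ B| = 11.
|A ∩ B| = 11, so the statement is false.

False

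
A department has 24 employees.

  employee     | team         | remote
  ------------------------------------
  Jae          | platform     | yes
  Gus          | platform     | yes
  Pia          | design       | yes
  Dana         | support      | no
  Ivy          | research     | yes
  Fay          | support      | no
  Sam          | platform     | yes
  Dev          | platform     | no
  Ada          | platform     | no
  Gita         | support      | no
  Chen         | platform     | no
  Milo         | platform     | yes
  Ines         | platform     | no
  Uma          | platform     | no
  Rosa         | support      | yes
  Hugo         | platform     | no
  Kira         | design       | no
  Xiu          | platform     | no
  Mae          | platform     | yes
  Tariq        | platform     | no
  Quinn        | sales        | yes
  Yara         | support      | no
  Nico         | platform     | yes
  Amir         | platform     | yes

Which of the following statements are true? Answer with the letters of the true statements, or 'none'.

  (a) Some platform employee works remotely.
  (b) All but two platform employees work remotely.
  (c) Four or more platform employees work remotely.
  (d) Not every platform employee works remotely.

(a), (c), (d)

|A| = 15, |A ∩ B| = 7, |A ∖ B| = 8.
(a) A ∩ B ≠ ∅ (|A ∩ B| ≥ 1): holds.
(b) |A ∖ B| = 2: fails.
(c) |A ∩ B| ≥ 4: holds.
(d) A ⊄ B (|A ∖ B| ≥ 1): holds.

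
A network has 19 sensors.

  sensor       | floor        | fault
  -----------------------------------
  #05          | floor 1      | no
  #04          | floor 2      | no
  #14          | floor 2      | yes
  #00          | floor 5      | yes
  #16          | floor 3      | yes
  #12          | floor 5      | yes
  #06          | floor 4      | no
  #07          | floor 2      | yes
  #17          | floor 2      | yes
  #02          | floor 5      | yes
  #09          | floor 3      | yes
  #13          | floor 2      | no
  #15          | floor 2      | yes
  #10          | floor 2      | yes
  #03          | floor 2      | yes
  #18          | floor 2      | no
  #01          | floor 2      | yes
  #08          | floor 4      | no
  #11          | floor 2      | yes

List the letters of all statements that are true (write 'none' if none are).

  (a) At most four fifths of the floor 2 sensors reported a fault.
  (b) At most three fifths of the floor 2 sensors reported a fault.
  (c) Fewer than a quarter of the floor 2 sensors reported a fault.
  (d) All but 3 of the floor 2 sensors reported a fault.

(a), (d)

|A| = 11, |A ∩ B| = 8, |A ∖ B| = 3.
(a) |A ∩ B| / |A| ≤ 4/5: holds.
(b) |A ∩ B| / |A| ≤ 3/5: fails.
(c) |A ∩ B| / |A| < 1/4: fails.
(d) |A ∖ B| = 3: holds.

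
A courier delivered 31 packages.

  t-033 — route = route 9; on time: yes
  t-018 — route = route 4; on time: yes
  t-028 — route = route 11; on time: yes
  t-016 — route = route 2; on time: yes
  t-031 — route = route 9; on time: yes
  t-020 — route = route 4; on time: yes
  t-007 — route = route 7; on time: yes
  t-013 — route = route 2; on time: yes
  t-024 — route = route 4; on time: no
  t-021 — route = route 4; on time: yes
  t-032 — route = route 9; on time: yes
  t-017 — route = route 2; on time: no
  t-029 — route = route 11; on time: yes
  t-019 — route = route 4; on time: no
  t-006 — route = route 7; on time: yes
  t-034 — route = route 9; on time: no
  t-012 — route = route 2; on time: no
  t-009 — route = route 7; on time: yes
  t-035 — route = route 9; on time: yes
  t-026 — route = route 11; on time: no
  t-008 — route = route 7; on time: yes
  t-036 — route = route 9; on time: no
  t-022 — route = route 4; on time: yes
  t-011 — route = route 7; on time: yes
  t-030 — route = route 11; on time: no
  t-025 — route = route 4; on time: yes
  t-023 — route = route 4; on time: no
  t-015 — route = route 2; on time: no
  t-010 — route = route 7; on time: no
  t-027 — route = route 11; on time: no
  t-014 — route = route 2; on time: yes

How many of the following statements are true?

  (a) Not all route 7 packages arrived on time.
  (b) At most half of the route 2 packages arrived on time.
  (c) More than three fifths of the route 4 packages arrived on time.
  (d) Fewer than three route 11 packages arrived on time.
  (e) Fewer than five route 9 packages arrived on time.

5

(a) route 7: |A| = 6, |A ∩ B| = 5; needs A ⊄ B (|A ∖ B| ≥ 1) — true.
(b) route 2: |A| = 6, |A ∩ B| = 3; needs |A ∩ B| ≤ |A ∖ B| — true.
(c) route 4: |A| = 8, |A ∩ B| = 5; needs |A ∩ B| / |A| > 3/5 — true.
(d) route 11: |A| = 5, |A ∩ B| = 2; needs |A ∩ B| < 3 — true.
(e) route 9: |A| = 6, |A ∩ B| = 4; needs |A ∩ B| < 5 — true.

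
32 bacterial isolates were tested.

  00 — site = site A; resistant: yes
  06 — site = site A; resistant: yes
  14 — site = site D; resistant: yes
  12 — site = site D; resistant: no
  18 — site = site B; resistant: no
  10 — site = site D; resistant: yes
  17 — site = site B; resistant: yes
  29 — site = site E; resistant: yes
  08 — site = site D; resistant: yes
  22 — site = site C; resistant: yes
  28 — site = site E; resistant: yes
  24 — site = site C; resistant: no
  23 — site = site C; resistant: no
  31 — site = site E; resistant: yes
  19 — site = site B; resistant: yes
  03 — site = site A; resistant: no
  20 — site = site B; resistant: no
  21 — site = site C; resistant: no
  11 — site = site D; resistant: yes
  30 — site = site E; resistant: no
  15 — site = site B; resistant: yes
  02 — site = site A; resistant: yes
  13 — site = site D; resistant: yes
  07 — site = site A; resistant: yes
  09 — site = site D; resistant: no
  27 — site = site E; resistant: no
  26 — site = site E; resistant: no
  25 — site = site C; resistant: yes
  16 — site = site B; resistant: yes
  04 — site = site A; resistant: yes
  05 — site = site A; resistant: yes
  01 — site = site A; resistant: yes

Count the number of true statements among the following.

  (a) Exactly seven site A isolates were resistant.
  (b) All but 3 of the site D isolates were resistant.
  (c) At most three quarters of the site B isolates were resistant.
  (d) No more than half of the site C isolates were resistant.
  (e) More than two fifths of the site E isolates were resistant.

4

(a) site A: |A| = 8, |A ∩ B| = 7; needs |A ∩ B| = 7 — true.
(b) site D: |A| = 7, |A ∩ B| = 5; needs |A ∖ B| = 3 — false.
(c) site B: |A| = 6, |A ∩ B| = 4; needs |A ∩ B| / |A| ≤ 3/4 — true.
(d) site C: |A| = 5, |A ∩ B| = 2; needs |A ∩ B| ≤ |A ∖ B| — true.
(e) site E: |A| = 6, |A ∩ B| = 3; needs |A ∩ B| / |A| > 2/5 — true.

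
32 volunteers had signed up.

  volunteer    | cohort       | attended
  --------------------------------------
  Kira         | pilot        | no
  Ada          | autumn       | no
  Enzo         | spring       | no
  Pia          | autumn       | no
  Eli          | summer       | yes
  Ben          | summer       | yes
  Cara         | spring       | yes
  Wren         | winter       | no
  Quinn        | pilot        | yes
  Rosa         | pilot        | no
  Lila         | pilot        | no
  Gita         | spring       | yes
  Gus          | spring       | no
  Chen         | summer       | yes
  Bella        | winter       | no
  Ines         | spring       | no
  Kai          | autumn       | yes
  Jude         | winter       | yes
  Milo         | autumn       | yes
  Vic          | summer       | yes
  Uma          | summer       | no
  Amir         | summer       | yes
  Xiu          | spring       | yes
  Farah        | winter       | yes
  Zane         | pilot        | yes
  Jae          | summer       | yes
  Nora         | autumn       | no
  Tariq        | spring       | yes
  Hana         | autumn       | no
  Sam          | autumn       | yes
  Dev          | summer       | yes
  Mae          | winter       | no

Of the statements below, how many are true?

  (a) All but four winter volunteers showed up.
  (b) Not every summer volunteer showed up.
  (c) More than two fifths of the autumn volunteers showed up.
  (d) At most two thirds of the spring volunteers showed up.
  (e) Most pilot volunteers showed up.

3

(a) winter: |A| = 5, |A ∩ B| = 2; needs |A ∖ B| = 4 — false.
(b) summer: |A| = 8, |A ∩ B| = 7; needs A ⊄ B (|A ∖ B| ≥ 1) — true.
(c) autumn: |A| = 7, |A ∩ B| = 3; needs |A ∩ B| / |A| > 2/5 — true.
(d) spring: |A| = 7, |A ∩ B| = 4; needs |A ∩ B| / |A| ≤ 2/3 — true.
(e) pilot: |A| = 5, |A ∩ B| = 2; needs |A ∩ B| > |A ∖ B| — false.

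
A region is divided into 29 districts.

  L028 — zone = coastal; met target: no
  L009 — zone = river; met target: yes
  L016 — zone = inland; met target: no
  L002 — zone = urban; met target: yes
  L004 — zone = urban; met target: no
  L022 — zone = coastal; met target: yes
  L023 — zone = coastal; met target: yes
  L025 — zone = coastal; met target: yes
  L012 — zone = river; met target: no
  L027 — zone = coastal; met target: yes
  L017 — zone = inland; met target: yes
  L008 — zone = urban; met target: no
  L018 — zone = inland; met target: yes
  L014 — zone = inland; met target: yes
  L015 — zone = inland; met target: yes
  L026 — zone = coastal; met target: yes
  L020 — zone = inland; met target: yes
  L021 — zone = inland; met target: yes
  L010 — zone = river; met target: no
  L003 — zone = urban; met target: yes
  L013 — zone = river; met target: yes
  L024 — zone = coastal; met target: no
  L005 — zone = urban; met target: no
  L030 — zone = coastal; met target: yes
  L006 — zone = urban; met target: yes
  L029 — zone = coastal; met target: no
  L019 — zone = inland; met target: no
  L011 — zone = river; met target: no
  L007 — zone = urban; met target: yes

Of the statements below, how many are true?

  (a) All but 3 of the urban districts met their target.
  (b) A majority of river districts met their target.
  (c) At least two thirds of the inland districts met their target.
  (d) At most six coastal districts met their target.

(a) urban: |A| = 7, |A ∩ B| = 4; needs |A ∖ B| = 3 — true.
(b) river: |A| = 5, |A ∩ B| = 2; needs |A ∩ B| > |A ∖ B| — false.
(c) inland: |A| = 8, |A ∩ B| = 6; needs |A ∩ B| / |A| ≥ 2/3 — true.
(d) coastal: |A| = 9, |A ∩ B| = 6; needs |A ∩ B| ≤ 6 — true.

3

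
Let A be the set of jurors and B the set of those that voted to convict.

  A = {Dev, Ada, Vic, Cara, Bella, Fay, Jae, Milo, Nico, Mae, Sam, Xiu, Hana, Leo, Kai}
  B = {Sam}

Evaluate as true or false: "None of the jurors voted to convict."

False

'None of the jurors voted to convict' holds iff A ∩ B = ∅ (|A ∩ B| = 0).
|A| = 15, |A ∩ B| = 1, |A ∖ B| = 14.
So the statement is false.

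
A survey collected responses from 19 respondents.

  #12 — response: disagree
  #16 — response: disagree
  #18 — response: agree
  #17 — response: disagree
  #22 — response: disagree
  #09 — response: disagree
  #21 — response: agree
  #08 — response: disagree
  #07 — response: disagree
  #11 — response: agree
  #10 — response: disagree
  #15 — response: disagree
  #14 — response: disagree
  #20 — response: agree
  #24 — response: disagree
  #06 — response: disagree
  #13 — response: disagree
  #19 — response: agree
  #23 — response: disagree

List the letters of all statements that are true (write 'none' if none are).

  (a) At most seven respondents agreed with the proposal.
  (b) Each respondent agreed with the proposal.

|A| = 19, |A ∩ B| = 5, |A ∖ B| = 14.
(a) |A ∩ B| ≤ 7: holds.
(b) A ⊆ B, i.e. every element of A is in B (|A ∖ B| = 0): fails.

(a)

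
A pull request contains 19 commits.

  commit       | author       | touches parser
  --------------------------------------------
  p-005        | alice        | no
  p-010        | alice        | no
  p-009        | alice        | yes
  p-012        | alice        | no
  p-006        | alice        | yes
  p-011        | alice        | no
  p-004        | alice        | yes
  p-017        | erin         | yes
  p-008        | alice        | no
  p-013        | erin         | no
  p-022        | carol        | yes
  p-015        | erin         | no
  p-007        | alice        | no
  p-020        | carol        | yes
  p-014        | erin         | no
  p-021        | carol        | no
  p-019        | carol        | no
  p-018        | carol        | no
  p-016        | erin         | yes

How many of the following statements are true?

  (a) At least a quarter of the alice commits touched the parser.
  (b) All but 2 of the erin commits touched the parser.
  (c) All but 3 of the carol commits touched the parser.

2

(a) alice: |A| = 9, |A ∩ B| = 3; needs |A ∩ B| / |A| ≥ 1/4 — true.
(b) erin: |A| = 5, |A ∩ B| = 2; needs |A ∖ B| = 2 — false.
(c) carol: |A| = 5, |A ∩ B| = 2; needs |A ∖ B| = 3 — true.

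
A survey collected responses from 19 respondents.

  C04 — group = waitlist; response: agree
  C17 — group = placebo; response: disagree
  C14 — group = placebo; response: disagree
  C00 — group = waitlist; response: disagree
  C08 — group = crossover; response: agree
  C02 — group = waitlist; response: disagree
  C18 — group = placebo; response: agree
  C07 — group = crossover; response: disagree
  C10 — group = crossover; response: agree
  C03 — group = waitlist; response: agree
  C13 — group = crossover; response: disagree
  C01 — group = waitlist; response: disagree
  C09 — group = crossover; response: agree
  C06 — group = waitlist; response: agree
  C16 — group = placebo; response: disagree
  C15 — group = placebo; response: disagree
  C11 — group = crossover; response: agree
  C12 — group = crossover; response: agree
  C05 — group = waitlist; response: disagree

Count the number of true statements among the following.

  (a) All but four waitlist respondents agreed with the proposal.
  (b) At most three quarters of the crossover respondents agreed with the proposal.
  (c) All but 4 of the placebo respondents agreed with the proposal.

3

(a) waitlist: |A| = 7, |A ∩ B| = 3; needs |A ∖ B| = 4 — true.
(b) crossover: |A| = 7, |A ∩ B| = 5; needs |A ∩ B| / |A| ≤ 3/4 — true.
(c) placebo: |A| = 5, |A ∩ B| = 1; needs |A ∖ B| = 4 — true.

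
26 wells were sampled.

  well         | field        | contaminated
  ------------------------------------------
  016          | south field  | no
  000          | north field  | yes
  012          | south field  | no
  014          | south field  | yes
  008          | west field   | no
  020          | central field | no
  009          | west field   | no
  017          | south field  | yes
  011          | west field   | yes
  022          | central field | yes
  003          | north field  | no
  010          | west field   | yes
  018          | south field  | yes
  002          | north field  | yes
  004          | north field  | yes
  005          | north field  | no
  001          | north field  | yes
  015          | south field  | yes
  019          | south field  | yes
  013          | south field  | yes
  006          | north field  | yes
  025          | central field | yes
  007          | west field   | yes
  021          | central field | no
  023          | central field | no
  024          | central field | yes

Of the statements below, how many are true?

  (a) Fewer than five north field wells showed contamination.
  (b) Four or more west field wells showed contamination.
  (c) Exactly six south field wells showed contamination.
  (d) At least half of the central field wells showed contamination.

(a) north field: |A| = 7, |A ∩ B| = 5; needs |A ∩ B| < 5 — false.
(b) west field: |A| = 5, |A ∩ B| = 3; needs |A ∩ B| ≥ 4 — false.
(c) south field: |A| = 8, |A ∩ B| = 6; needs |A ∩ B| = 6 — true.
(d) central field: |A| = 6, |A ∩ B| = 3; needs |A ∩ B| ≥ |A ∖ B| — true.

2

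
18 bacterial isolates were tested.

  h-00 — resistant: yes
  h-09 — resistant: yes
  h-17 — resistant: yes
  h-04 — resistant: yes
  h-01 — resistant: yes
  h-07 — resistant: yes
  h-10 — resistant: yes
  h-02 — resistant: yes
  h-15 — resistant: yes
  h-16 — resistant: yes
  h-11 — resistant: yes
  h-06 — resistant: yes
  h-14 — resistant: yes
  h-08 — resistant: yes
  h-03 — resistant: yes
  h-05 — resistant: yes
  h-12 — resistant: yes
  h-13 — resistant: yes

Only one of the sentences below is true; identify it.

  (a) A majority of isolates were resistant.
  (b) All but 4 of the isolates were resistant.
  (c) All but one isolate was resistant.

(a)

|A| = 18, |A ∩ B| = 18, |A ∖ B| = 0.
(a) requires |A ∩ B| > |A ∖ B|: true.
(b) requires |A ∖ B| = 4: false.
(c) requires |A ∖ B| = 1: false.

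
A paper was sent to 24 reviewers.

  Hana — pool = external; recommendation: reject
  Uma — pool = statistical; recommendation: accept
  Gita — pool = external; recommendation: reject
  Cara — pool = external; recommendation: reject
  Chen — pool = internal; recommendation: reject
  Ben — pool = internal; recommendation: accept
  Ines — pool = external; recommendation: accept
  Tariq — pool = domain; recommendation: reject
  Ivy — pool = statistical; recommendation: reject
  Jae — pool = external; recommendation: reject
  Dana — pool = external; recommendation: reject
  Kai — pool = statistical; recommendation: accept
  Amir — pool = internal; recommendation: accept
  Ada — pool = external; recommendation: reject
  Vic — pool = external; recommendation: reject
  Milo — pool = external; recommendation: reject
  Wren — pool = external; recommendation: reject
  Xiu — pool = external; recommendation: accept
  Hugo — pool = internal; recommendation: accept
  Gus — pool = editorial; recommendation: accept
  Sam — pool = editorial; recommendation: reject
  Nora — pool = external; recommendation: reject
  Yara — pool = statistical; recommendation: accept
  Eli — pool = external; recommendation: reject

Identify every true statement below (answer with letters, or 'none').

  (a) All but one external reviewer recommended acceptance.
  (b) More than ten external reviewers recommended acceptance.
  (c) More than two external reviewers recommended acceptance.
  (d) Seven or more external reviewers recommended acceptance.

none

|A| = 13, |A ∩ B| = 2, |A ∖ B| = 11.
(a) |A ∖ B| = 1: fails.
(b) |A ∩ B| > 10: fails.
(c) |A ∩ B| > 2: fails.
(d) |A ∩ B| ≥ 7: fails.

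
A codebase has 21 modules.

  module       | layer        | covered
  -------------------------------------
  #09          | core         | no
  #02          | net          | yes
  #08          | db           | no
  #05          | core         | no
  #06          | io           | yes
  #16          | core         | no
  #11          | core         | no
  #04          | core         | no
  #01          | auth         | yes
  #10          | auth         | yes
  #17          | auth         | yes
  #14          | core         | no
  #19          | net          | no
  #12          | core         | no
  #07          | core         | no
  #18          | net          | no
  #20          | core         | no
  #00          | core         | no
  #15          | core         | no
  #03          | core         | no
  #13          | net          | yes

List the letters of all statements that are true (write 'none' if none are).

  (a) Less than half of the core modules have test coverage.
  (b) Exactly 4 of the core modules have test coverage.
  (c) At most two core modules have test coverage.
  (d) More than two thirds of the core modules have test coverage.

|A| = 12, |A ∩ B| = 0, |A ∖ B| = 12.
(a) |A ∩ B| < |A ∖ B|: holds.
(b) |A ∩ B| = 4: fails.
(c) |A ∩ B| ≤ 2: holds.
(d) |A ∩ B| / |A| > 2/3: fails.

(a), (c)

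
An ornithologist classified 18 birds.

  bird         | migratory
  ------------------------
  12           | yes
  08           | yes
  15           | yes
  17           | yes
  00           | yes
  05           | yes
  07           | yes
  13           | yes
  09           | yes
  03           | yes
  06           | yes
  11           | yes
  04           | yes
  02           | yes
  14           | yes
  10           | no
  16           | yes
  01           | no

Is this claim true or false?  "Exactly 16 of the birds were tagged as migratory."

True

The determiner here denotes the relation: |A ∩ B| = 16.
|A| = 18, |A ∩ B| = 16, |A ∖ B| = 2.
|A ∩ B| = 16, so the statement is true.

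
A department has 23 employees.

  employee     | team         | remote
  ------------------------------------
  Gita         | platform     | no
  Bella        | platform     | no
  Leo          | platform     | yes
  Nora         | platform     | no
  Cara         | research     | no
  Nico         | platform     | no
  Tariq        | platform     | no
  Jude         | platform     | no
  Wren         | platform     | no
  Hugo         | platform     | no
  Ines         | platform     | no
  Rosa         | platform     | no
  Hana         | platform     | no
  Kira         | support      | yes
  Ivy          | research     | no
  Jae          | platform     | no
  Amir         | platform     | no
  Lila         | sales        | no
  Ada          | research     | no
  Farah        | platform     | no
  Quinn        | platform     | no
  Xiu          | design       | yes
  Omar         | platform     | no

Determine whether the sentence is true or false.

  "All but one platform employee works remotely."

Truth condition: |A ∖ B| = 1.
|A| = 17, |A ∩ B| = 1, |A ∖ B| = 16.
|A ∖ B| = 16, so the statement is false.

False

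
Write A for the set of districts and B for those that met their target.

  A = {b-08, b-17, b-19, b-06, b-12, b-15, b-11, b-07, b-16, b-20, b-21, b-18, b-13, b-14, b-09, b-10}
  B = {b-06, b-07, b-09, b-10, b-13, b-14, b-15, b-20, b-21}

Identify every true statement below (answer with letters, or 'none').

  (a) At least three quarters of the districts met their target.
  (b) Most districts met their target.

|A| = 16, |A ∩ B| = 9, |A ∖ B| = 7.
(a) |A ∩ B| / |A| ≥ 3/4: fails.
(b) |A ∩ B| > |A ∖ B|: holds.

(b)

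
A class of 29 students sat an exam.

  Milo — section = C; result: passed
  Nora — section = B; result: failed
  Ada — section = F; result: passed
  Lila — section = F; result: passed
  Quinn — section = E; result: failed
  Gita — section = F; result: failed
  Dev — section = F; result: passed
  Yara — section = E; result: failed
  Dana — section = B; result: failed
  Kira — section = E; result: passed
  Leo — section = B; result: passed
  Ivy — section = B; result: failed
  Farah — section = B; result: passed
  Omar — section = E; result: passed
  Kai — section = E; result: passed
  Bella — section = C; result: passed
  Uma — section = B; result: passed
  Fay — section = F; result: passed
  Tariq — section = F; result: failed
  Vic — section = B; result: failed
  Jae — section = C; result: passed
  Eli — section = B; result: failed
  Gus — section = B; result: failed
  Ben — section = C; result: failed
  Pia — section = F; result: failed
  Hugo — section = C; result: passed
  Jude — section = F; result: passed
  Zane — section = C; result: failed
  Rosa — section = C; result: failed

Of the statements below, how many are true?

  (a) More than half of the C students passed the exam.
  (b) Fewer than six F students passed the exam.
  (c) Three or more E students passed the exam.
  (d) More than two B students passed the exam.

(a) C: |A| = 7, |A ∩ B| = 4; needs |A ∩ B| > |A ∖ B| — true.
(b) F: |A| = 8, |A ∩ B| = 5; needs |A ∩ B| < 6 — true.
(c) E: |A| = 5, |A ∩ B| = 3; needs |A ∩ B| ≥ 3 — true.
(d) B: |A| = 9, |A ∩ B| = 3; needs |A ∩ B| > 2 — true.

4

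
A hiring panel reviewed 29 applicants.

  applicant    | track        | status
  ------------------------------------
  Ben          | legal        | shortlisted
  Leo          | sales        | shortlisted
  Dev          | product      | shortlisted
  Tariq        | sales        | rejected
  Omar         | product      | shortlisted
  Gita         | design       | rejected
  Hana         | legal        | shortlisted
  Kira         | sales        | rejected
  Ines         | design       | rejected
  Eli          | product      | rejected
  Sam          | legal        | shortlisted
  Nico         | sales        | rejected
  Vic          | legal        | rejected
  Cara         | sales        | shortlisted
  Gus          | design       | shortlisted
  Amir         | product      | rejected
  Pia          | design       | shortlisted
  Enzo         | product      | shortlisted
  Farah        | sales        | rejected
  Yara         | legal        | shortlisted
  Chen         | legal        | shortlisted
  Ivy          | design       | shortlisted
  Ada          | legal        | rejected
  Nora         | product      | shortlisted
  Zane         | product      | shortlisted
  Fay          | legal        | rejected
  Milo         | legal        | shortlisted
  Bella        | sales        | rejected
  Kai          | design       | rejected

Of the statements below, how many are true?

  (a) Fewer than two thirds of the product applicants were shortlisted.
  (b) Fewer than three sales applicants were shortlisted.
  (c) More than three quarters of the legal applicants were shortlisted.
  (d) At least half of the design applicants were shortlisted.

2

(a) product: |A| = 7, |A ∩ B| = 5; needs |A ∩ B| / |A| < 2/3 — false.
(b) sales: |A| = 7, |A ∩ B| = 2; needs |A ∩ B| < 3 — true.
(c) legal: |A| = 9, |A ∩ B| = 6; needs |A ∩ B| / |A| > 3/4 — false.
(d) design: |A| = 6, |A ∩ B| = 3; needs |A ∩ B| ≥ |A ∖ B| — true.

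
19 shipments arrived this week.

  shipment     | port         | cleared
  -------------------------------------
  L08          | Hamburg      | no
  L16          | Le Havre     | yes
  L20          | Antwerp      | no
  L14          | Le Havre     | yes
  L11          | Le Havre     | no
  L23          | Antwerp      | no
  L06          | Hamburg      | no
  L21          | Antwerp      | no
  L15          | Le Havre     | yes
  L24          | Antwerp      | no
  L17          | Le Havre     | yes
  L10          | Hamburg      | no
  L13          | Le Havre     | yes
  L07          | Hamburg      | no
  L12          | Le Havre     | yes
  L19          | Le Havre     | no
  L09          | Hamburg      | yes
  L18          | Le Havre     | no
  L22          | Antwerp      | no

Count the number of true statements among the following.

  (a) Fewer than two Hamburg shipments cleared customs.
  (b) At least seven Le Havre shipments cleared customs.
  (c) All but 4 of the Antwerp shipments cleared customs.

1

(a) Hamburg: |A| = 5, |A ∩ B| = 1; needs |A ∩ B| < 2 — true.
(b) Le Havre: |A| = 9, |A ∩ B| = 6; needs |A ∩ B| ≥ 7 — false.
(c) Antwerp: |A| = 5, |A ∩ B| = 0; needs |A ∖ B| = 4 — false.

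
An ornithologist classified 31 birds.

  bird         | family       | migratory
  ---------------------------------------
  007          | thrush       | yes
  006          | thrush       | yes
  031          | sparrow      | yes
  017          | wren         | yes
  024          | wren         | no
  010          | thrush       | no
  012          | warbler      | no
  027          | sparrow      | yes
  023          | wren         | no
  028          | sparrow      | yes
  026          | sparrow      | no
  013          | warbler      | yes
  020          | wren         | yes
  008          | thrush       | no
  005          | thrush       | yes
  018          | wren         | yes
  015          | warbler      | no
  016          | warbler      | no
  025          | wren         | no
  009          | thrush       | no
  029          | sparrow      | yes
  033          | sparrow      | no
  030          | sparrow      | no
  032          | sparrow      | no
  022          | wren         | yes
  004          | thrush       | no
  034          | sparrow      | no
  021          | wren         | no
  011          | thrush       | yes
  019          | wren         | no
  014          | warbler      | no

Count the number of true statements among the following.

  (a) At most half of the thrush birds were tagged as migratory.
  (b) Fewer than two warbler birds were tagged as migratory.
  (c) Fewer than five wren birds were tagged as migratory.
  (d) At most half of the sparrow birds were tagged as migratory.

(a) thrush: |A| = 8, |A ∩ B| = 4; needs |A ∩ B| ≤ |A ∖ B| — true.
(b) warbler: |A| = 5, |A ∩ B| = 1; needs |A ∩ B| < 2 — true.
(c) wren: |A| = 9, |A ∩ B| = 4; needs |A ∩ B| < 5 — true.
(d) sparrow: |A| = 9, |A ∩ B| = 4; needs |A ∩ B| ≤ |A ∖ B| — true.

4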